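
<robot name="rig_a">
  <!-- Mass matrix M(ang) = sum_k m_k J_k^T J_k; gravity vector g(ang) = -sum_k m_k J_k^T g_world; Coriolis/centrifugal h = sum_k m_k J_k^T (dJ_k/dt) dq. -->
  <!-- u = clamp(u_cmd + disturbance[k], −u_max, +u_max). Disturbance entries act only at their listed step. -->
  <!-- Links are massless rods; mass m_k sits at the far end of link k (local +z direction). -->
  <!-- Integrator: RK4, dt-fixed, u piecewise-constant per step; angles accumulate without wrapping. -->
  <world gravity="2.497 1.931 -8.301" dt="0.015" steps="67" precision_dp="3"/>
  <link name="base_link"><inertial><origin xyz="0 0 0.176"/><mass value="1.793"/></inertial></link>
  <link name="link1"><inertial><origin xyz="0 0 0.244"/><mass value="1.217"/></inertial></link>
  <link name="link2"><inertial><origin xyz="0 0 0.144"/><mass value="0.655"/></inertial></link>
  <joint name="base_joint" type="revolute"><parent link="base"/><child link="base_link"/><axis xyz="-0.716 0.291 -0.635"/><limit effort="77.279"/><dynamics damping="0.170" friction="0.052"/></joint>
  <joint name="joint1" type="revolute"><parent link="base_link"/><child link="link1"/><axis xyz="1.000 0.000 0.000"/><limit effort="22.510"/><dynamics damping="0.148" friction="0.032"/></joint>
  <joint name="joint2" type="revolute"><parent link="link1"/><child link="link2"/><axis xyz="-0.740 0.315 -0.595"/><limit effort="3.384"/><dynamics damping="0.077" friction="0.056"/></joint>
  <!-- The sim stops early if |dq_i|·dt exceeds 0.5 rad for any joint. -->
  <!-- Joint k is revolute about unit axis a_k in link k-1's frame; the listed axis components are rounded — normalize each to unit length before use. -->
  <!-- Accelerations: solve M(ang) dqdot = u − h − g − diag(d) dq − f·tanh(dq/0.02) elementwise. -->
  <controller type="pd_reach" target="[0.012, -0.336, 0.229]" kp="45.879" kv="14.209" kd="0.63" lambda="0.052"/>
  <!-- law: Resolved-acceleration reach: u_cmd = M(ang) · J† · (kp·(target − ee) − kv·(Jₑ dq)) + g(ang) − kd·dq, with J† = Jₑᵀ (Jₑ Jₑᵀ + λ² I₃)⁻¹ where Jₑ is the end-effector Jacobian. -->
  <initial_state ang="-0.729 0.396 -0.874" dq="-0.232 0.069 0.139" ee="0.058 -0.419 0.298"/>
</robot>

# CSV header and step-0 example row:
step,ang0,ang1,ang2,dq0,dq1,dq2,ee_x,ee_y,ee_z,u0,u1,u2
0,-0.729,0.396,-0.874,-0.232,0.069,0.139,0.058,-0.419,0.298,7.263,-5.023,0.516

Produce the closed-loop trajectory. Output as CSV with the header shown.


step,ang0,ang1,ang2,dq0,dq1,dq2,ee_x,ee_y,ee_z,u0,u1,u2
1,-0.729,0.399,-0.877,0.237,0.363,-0.413,0.059,-0.420,0.297,6.500,-4.996,0.877
2,-0.723,0.407,-0.879,0.509,0.585,-0.034,0.059,-0.419,0.296,5.879,-4.788,0.585
3,-0.715,0.414,-0.884,0.562,0.448,-0.559,0.059,-0.419,0.295,5.494,-4.509,0.911
4,-0.706,0.422,-0.887,0.701,0.603,0.037,0.058,-0.418,0.295,5.067,-4.307,0.475
5,-0.696,0.429,-0.893,0.654,0.366,-0.713,0.058,-0.417,0.295,4.865,-4.077,0.966
6,-0.685,0.437,-0.896,0.794,0.618,0.242,0.057,-0.415,0.296,4.512,-3.963,0.295
7,-0.674,0.443,-0.902,0.668,0.259,-0.953,0.057,-0.414,0.296,4.458,-3.774,1.099
8,-0.662,0.451,-0.904,0.858,0.678,0.563,0.056,-0.413,0.297,4.105,-3.745,0.052
9,-0.651,0.456,-0.911,0.634,0.126,-1.335,0.055,-0.411,0.297,4.201,-3.564,1.342
10,-0.639,0.463,-0.912,0.911,0.775,0.953,0.054,-0.410,0.298,3.791,-3.617,-0.226
11,-0.629,0.469,-0.920,0.577,-0.011,-1.793,0.053,-0.408,0.299,4.038,-3.422,1.647
12,-0.617,0.476,-0.920,0.974,0.935,1.533,0.052,-0.407,0.299,3.519,-3.558,-0.628
13,-0.606,0.481,-0.929,0.479,-0.213,-2.493,0.051,-0.406,0.300,3.966,-3.308,2.123
14,-0.594,0.489,-0.928,1.061,1.177,2.397,0.050,-0.404,0.301,3.252,-3.548,-1.219
15,-0.584,0.493,-0.939,0.332,-0.508,-3.533,0.049,-0.403,0.301,3.980,-3.202,2.836
16,-0.572,0.502,-0.935,1.190,1.531,3.659,0.048,-0.402,0.302,2.959,-3.583,-2.080
17,-0.563,0.505,-0.949,0.126,-0.931,-5.047,0.048,-0.400,0.302,4.088,-3.086,3.384
18,-0.552,0.512,-0.952,1.261,1.699,4.073,0.047,-0.399,0.302,2.766,-3.640,-2.353
19,-0.543,0.516,-0.967,0.063,-1.030,-5.482,0.047,-0.397,0.302,4.039,-3.038,3.384
20,-0.532,0.521,-0.976,1.226,1.633,3.732,0.046,-0.396,0.302,2.696,-3.649,-2.112
21,-0.523,0.526,-0.989,0.109,-0.867,-4.960,0.045,-0.394,0.302,3.867,-3.040,3.384
22,-0.513,0.533,-0.993,1.188,1.635,3.889,0.045,-0.393,0.302,2.614,-3.631,-2.216
23,-0.504,0.537,-1.005,0.064,-0.891,-5.019,0.044,-0.392,0.302,3.815,-3.008,3.384
24,-0.494,0.544,-1.011,1.142,1.588,3.757,0.044,-0.390,0.301,2.565,-3.630,-2.119
25,-0.486,0.548,-1.022,0.069,-0.814,-4.757,0.043,-0.389,0.301,3.718,-3.012,3.384
26,-0.476,0.555,-1.025,1.103,1.580,3.845,0.043,-0.388,0.301,2.506,-3.626,-2.176
27,-0.468,0.560,-1.036,0.039,-0.815,-4.751,0.042,-0.387,0.301,3.672,-3.003,3.384
28,-0.460,0.567,-1.040,1.061,1.543,3.767,0.042,-0.386,0.300,2.466,-3.627,-2.116
29,-0.452,0.571,-1.049,0.036,-0.761,-4.569,0.041,-0.385,0.300,3.601,-3.015,3.384
30,-0.443,0.578,-1.051,1.023,1.527,3.815,0.041,-0.384,0.300,2.421,-3.627,-2.144
31,-0.436,0.583,-1.060,0.017,-0.750,-4.530,0.040,-0.383,0.299,3.558,-3.019,3.384
32,-0.428,0.590,-1.062,0.985,1.496,3.771,0.040,-0.382,0.299,2.386,-3.629,-2.109
33,-0.421,0.594,-1.070,0.012,-0.712,-4.402,0.040,-0.381,0.298,3.502,-3.033,3.384
34,-0.414,0.601,-1.071,0.951,1.477,3.794,0.039,-0.380,0.298,2.348,-3.630,-2.121
35,-0.407,0.606,-1.079,-0.001,-0.697,-4.351,0.039,-0.380,0.297,3.461,-3.044,3.384
36,-0.400,0.613,-1.080,0.918,1.452,3.771,0.038,-0.379,0.297,2.315,-3.633,-2.100
37,-0.393,0.617,-1.086,-0.007,-0.671,-4.259,0.038,-0.378,0.296,3.415,-3.059,3.384
38,-0.386,0.624,-1.087,0.887,1.431,3.781,0.037,-0.378,0.296,2.282,-3.634,-2.104
39,-0.380,0.629,-1.093,-0.018,-0.657,-4.207,0.037,-0.377,0.295,3.379,-3.072,3.384
40,-0.373,0.636,-1.093,0.857,1.407,3.769,0.036,-0.376,0.295,2.252,-3.636,-2.091
41,-0.368,0.640,-1.099,-0.024,-0.639,-4.138,0.036,-0.376,0.294,3.341,-3.088,3.355
42,-0.361,0.647,-1.099,0.823,1.370,3.700,0.036,-0.375,0.294,2.233,-3.635,-2.040
43,-0.356,0.652,-1.105,-0.023,-0.606,-4.015,0.035,-0.374,0.293,3.297,-3.108,3.276
44,-0.349,0.658,-1.105,0.782,1.313,3.550,0.035,-0.374,0.292,2.226,-3.630,-1.933
45,-0.344,0.663,-1.110,-0.014,-0.556,-3.815,0.035,-0.373,0.292,3.243,-3.134,3.144
46,-0.338,0.669,-1.111,0.735,1.239,3.329,0.034,-0.373,0.291,2.232,-3.619,-1.777
47,-0.333,0.673,-1.115,0.002,-0.491,-3.550,0.034,-0.372,0.290,3.183,-3.162,2.968
48,-0.328,0.679,-1.116,0.682,1.150,3.050,0.033,-0.372,0.290,2.250,-3.605,-1.581
49,-0.323,0.684,-1.120,0.021,-0.418,-3.235,0.033,-0.372,0.289,3.120,-3.193,2.756
50,-0.318,0.689,-1.121,0.626,1.051,2.730,0.033,-0.371,0.289,2.277,-3.588,-1.357
51,-0.313,0.694,-1.125,0.044,-0.336,-2.886,0.032,-0.371,0.288,3.053,-3.227,2.520
52,-0.308,0.699,-1.126,0.570,0.950,2.383,0.032,-0.370,0.287,2.308,-3.572,-1.115
53,-0.303,0.704,-1.129,0.070,-0.251,-2.521,0.032,-0.370,0.287,2.983,-3.261,2.273
54,-0.299,0.709,-1.131,0.517,0.848,2.028,0.031,-0.369,0.286,2.339,-3.555,-0.866
55,-0.294,0.714,-1.134,0.096,-0.167,-2.156,0.031,-0.369,0.285,2.913,-3.295,2.025
56,-0.290,0.719,-1.136,0.467,0.751,1.679,0.031,-0.369,0.284,2.370,-3.540,-0.622
57,-0.286,0.723,-1.138,0.121,-0.088,-1.806,0.031,-0.368,0.284,2.845,-3.326,1.787
58,-0.282,0.728,-1.140,0.420,0.659,1.348,0.030,-0.368,0.283,2.399,-3.525,-0.390
59,-0.277,0.732,-1.142,0.142,-0.016,-1.477,0.030,-0.368,0.282,2.781,-3.355,1.564
60,-0.273,0.737,-1.144,0.377,0.575,1.046,0.030,-0.367,0.282,2.424,-3.512,-0.178
61,-0.270,0.741,-1.146,0.158,0.043,-1.183,0.029,-0.367,0.281,2.725,-3.376,1.364
62,-0.266,0.745,-1.148,0.340,0.507,0.830,0.029,-0.367,0.280,2.440,-3.498,-0.027
63,-0.262,0.750,-1.150,0.167,0.083,-0.967,0.029,-0.366,0.280,2.679,-3.393,1.218
64,-0.258,0.754,-1.151,0.312,0.455,0.659,0.028,-0.366,0.279,2.449,-3.491,0.094
65,-0.255,0.758,-1.153,0.174,0.114,-0.797,0.028,-0.366,0.279,2.640,-3.409,1.103
66,-0.251,0.762,-1.155,0.288,0.411,0.515,0.028,-0.365,0.278,2.454,-3.488,0.197
67,-0.248,0.766,-1.156,0.178,0.140,-0.654,0.028,-0.365,0.277,,,


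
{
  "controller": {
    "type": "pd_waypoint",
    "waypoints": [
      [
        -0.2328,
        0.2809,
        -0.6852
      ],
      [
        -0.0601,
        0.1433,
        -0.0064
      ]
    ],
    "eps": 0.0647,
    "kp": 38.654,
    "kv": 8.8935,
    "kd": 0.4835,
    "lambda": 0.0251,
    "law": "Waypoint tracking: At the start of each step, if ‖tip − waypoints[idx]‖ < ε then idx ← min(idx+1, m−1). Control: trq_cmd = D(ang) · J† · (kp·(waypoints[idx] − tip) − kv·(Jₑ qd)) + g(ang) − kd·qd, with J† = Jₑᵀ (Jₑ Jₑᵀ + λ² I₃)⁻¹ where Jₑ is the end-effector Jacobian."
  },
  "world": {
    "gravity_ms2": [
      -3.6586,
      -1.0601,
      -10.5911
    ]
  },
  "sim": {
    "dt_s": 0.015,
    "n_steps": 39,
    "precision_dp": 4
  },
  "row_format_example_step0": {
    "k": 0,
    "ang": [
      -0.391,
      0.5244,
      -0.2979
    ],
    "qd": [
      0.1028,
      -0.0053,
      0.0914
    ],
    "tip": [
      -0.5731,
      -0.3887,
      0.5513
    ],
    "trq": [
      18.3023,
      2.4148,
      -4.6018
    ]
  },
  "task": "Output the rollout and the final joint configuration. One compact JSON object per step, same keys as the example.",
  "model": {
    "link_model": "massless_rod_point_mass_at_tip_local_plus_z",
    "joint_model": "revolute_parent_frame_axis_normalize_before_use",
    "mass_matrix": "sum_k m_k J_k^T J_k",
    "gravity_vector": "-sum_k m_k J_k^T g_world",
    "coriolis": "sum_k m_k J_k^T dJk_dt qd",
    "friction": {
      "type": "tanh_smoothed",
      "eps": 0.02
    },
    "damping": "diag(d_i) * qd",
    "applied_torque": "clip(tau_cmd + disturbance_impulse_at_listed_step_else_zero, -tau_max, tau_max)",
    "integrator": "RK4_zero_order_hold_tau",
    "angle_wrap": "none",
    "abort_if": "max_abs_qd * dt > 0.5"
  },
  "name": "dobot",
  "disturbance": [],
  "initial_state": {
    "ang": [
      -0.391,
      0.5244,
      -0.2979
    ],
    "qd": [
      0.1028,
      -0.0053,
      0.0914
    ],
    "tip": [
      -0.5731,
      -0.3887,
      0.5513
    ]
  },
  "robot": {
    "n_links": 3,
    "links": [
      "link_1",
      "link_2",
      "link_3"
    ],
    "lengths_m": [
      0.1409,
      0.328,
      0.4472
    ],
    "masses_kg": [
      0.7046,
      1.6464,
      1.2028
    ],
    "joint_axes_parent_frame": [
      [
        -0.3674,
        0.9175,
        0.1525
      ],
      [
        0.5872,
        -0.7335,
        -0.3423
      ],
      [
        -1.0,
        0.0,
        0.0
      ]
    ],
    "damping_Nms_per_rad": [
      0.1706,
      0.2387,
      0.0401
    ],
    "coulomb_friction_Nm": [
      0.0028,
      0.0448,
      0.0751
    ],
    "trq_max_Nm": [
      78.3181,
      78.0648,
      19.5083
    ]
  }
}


{"k":1,"ang":[-0.3335,0.5999,-0.2781],"qd":[7.1598,9.4718,2.2181],"tip":[-0.5718,-0.3866,0.5485],"trq":[14.3966,-3.8407,-4.547]}
{"k":2,"ang":[-0.2204,0.7474,-0.2526],"qd":[7.8792,10.1106,1.127],"tip":[-0.5686,-0.3831,0.5392],"trq":[10.9018,-3.1552,-3.143]}
{"k":3,"ang":[-0.1033,0.8952,-0.2455],"qd":[7.7654,9.6286,-0.1742],"tip":[-0.5637,-0.3801,0.5258],"trq":[9.3821,-2.2337,-1.989]}
{"k":4,"ang":[0.0126,1.0365,-0.2567],"qd":[7.6996,9.2172,-1.3232],"tip":[-0.558,-0.3772,0.5088],"trq":[8.9343,-1.8384,-1.1584]}
{"k":5,"ang":[0.128,1.1722,-0.2844],"qd":[7.6981,8.8803,-2.3644],"tip":[-0.5518,-0.3739,0.4882],"trq":[8.8299,-1.7762,-0.5076]}
{"k":6,"ang":[0.2436,1.303,-0.327],"qd":[7.7097,8.559,-3.3088],"tip":[-0.5451,-0.3697,0.464],"trq":[8.7016,-1.8925,0.0426]}
{"k":7,"ang":[0.359,1.4288,-0.383],"qd":[7.6943,8.2256,-4.1393],"tip":[-0.5381,-0.3641,0.4366],"trq":[8.4128,-2.1155,0.5387]}
{"k":8,"ang":[0.4739,1.5494,-0.4504],"qd":[7.6293,7.8802,-4.8311],"tip":[-0.5305,-0.3571,0.4061],"trq":[7.9655,-2.4264,1.0073]}
{"k":9,"ang":[0.5873,1.6649,-0.527],"qd":[7.5055,7.5374,-5.3658],"tip":[-0.5225,-0.3484,0.3729],"trq":[7.4296,-2.8277,1.4622]}
{"k":10,"ang":[0.6984,1.7753,-0.6104],"qd":[7.3225,7.2148,-5.7378],"tip":[-0.5139,-0.3382,0.3375],"trq":[6.89,-3.3223,1.9081]}
{"k":11,"ang":[0.8063,1.8812,-0.6981],"qd":[7.0848,6.9266,-5.953],"tip":[-0.5048,-0.3264,0.3001],"trq":[6.4155,-3.9027,2.3419]}
{"k":12,"ang":[0.9103,1.983,-0.788],"qd":[6.798,6.6815,-6.0249],"tip":[-0.4954,-0.3134,0.2613],"trq":[6.0483,-4.549,2.7546]}
{"k":13,"ang":[1.0096,2.0816,-0.8781],"qd":[6.4665,6.4821,-5.9697],"tip":[-0.4856,-0.2994,0.2215],"trq":[5.8061,-5.2326,3.1327]}
{"k":14,"ang":[1.1037,2.1774,-0.9664],"qd":[6.0928,6.3265,-5.803],"tip":[-0.4756,-0.2846,0.1808],"trq":[5.6894,-5.9211,3.46]}
{"k":15,"ang":[1.1919,2.2713,-1.0516],"qd":[5.6767,6.2086,-5.5378],"tip":[-0.4654,-0.2693,0.1397],"trq":[5.6881,-6.5819,3.7201]}
{"k":16,"ang":[1.2736,2.3636,-1.132],"qd":[5.2164,6.12,-5.1842],"tip":[-0.4552,-0.2538,0.0985],"trq":[5.7865,-7.1852,3.8979]}
{"k":17,"ang":[1.348,2.4548,-1.2066],"qd":[4.7099,6.051,-4.7495],"tip":[-0.445,-0.2381,0.0573],"trq":[5.965,-7.7043,3.981]}
{"k":18,"ang":[1.4145,2.5451,-1.2741],"qd":[4.1578,5.9922,-4.2402],"tip":[-0.4349,-0.2225,0.0165],"trq":[6.1993,-8.1165,3.9613]}
{"k":19,"ang":[1.4725,2.6346,-1.3335],"qd":[3.5678,5.9369,-3.663],"tip":[-0.4249,-0.2069,-0.024],"trq":[6.4577,-8.4044,3.8361]}
{"k":20,"ang":[1.5215,2.7233,-1.3838],"qd":[2.9592,5.8837,-3.0285],"tip":[-0.4151,-0.1914,-0.0639],"trq":[6.6976,-8.5608,3.609]}
{"k":21,"ang":[1.5615,2.8112,-1.4243],"qd":[2.3645,5.8384,-2.3523],"tip":[-0.4055,-0.1759,-0.1031],"trq":[6.8608,-8.6069,3.2904]}
{"k":22,"ang":[1.5929,2.8986,-1.4544],"qd":[1.8211,5.8083,-1.6545],"tip":[-0.3962,-0.1601,-0.1416],"trq":[6.873,-8.6617,2.8954]}
{"k":23,"ang":[1.6165,2.9855,-1.474],"qd":[1.3313,5.7765,-0.9497],"tip":[-0.3872,-0.1438,-0.1794],"trq":[6.6776,-9.1891,2.4369]}
{"k":24,"ang":[1.632,3.0709,-1.4827],"qd":[0.75,5.6222,-0.2176],"tip":[-0.3783,-0.1268,-0.2163],"trq":[6.4617,-11.3392,1.9101]}
{"k":25,"ang":[1.635,3.1507,-1.4798],"qd":[-0.3057,5.0334,0.5997],"tip":[-0.3696,-0.1089,-0.2524],"trq":[6.9251,-14.9248,1.3224]}
{"k":26,"ang":[1.6184,3.2178,-1.4642],"qd":[-1.835,3.9473,1.4499],"tip":[-0.3606,-0.0898,-0.2873],"trq":[7.9924,-16.6151,0.7277]}
{"k":27,"ang":[1.5827,3.2701,-1.4379],"qd":[-2.8598,3.0482,2.0323],"tip":[-0.3511,-0.0692,-0.3201],"trq":[8.6005,-16.1417,0.2997]}
{"k":28,"ang":[1.5382,3.3127,-1.4054],"qd":[-3.0485,2.6508,2.2844],"tip":[-0.3407,-0.0477,-0.3502],"trq":[8.5343,-15.0151,0.067]}
{"k":29,"ang":[1.4948,3.352,-1.3707],"qd":[-2.7168,2.6007,2.3341],"tip":[-0.3297,-0.0257,-0.3775],"trq":[8.0805,-13.9084,-0.0482]}
{"k":30,"ang":[1.4581,3.3918,-1.3359],"qd":[-2.1769,2.7072,2.2929],"tip":[-0.3184,-0.0038,-0.4021],"trq":[7.476,-12.9868,-0.1127]}
{"k":31,"ang":[1.4297,3.4335,-1.302],"qd":[-1.6093,2.8509,2.2219],"tip":[-0.3069,0.0178,-0.4242],"trq":[6.8466,-12.261,-0.1624]}
{"k":32,"ang":[1.4093,3.4772,-1.2692],"qd":[-1.0993,2.971,2.1488],"tip":[-0.2955,0.0388,-0.4441],"trq":[6.2481,-11.6931,-0.2117]}
{"k":33,"ang":[1.396,3.5223,-1.2374],"qd":[-0.6761,3.043,2.0816],"tip":[-0.2843,0.0591,-0.4621],"trq":[5.6971,-11.2321,-0.2628]}
{"k":34,"ang":[1.3884,3.5681,-1.2066],"qd":[-0.3401,3.0629,2.0199],"tip":[-0.2735,0.0787,-0.4783],"trq":[5.1908,-10.8316,-0.3129]}
{"k":35,"ang":[1.3852,3.6138,-1.1767],"qd":[-0.0793,3.0366,1.9598],"tip":[-0.263,0.0975,-0.493],"trq":[4.7191,-10.4572,-0.3578]}
{"k":36,"ang":[1.3855,3.6588,-1.1478],"qd":[0.1197,2.9724,1.898],"tip":[-0.2531,0.1154,-0.5062],"trq":[4.2722,-10.0863,-0.3941]}
{"k":37,"ang":[1.3884,3.7027,-1.1198],"qd":[0.2722,2.8806,1.8316],"tip":[-0.2436,0.1323,-0.5181],"trq":[3.8398,-9.7074,-0.4194]}
{"k":38,"ang":[1.3933,3.7451,-1.0928],"qd":[0.3896,2.7696,1.7594],"tip":[-0.2347,0.1482,-0.5288],"trq":[3.4152,-9.3153,-0.4331]}
{"k":39,"ang":[1.3998,3.7857,-1.067],"qd":[0.4799,2.6457,1.6817],"tip":[-0.2264,0.1631,-0.5385]}
{"summary": "final ang (rad): 1.3998 3.7857 -1.0670"}


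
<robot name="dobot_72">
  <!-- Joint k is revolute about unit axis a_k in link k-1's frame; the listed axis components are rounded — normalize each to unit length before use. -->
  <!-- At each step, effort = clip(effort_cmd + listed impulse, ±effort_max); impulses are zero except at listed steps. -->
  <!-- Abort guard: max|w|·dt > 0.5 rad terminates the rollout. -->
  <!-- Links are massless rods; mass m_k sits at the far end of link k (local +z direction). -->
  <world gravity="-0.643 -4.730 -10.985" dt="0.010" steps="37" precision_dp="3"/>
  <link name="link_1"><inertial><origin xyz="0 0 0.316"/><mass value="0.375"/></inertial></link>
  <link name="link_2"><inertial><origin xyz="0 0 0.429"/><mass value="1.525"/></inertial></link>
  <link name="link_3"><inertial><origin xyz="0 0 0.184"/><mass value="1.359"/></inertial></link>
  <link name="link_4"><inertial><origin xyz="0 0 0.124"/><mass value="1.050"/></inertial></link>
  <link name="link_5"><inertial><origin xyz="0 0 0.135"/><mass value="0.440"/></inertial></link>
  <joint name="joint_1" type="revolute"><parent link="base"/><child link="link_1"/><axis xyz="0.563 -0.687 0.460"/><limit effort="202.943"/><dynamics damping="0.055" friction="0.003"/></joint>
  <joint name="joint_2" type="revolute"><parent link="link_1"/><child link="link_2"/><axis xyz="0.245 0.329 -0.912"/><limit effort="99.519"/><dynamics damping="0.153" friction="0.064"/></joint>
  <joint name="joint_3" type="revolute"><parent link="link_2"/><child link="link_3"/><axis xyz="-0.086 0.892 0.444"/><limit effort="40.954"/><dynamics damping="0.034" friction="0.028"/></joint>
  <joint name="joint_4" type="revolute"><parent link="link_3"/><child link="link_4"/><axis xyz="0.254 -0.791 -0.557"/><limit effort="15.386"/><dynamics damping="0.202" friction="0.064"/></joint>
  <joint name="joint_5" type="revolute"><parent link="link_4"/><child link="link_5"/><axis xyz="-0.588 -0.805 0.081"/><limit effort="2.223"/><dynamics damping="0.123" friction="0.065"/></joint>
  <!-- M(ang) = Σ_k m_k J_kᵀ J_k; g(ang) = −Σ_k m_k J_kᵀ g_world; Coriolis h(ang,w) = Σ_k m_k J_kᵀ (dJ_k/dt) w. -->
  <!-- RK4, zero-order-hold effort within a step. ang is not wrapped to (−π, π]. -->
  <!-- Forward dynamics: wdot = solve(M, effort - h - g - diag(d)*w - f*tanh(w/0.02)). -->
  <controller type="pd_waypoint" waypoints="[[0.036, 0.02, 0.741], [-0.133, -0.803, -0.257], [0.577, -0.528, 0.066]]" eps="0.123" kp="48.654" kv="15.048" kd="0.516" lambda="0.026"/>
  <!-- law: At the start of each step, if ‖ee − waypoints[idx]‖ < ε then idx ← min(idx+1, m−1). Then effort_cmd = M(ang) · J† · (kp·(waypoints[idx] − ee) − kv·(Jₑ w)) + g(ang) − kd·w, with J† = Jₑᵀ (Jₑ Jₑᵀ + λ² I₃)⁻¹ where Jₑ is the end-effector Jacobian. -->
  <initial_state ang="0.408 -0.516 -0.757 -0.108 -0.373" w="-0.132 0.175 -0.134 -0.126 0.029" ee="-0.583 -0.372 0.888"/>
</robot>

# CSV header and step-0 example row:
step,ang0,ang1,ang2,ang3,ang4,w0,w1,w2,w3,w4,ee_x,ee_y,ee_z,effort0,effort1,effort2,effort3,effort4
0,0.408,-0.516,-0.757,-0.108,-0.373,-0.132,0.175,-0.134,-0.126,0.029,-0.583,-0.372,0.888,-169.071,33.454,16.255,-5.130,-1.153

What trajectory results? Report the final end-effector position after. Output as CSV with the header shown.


step,ang0,ang1,ang2,ang3,ang4,w0,w1,w2,w3,w4,ee_x,ee_y,ee_z,effort0,effort1,effort2,effort3,effort4
1,0.404,-0.512,-0.764,-0.103,-0.384,-0.705,0.524,-1.219,1.032,-2.069,-0.581,-0.370,0.888,-147.241,29.082,15.214,-5.227,0.041
2,0.394,-0.506,-0.780,-0.091,-0.403,-1.162,0.668,-1.957,1.325,-1.735,-0.578,-0.365,0.888,-125.783,24.989,13.882,-4.780,-0.200
3,0.381,-0.500,-0.802,-0.077,-0.420,-1.539,0.653,-2.421,1.595,-1.659,-0.575,-0.357,0.888,-106.354,21.120,12.358,-4.326,-0.262
4,0.364,-0.494,-0.827,-0.060,-0.436,-1.851,0.483,-2.687,1.734,-1.553,-0.571,-0.348,0.888,-89.257,17.602,10.838,-3.842,-0.327
5,0.344,-0.491,-0.855,-0.043,-0.451,-2.114,0.174,-2.819,1.759,-1.433,-0.566,-0.336,0.887,-74.738,14.531,9.448,-3.366,-0.392
6,0.322,-0.491,-0.884,-0.026,-0.465,-2.340,-0.224,-2.882,1.689,-1.304,-0.561,-0.322,0.887,-62.741,11.942,8.270,-2.921,-0.452
7,0.298,-0.495,-0.912,-0.009,-0.477,-2.543,-0.706,-2.896,1.568,-1.155,-0.555,-0.308,0.887,-53.066,9.868,7.336,-2.538,-0.515
8,0.271,-0.505,-0.941,0.006,-0.488,-2.732,-1.243,-2.889,1.419,-0.991,-0.549,-0.292,0.887,-45.321,8.285,6.652,-2.223,-0.576
9,0.243,-0.520,-0.970,0.019,-0.497,-2.907,-1.795,-2.882,1.258,-0.820,-0.542,-0.276,0.886,-39.072,7.136,6.212,-1.978,-0.630
10,0.213,-0.541,-0.999,0.031,-0.505,-3.066,-2.313,-2.886,1.102,-0.650,-0.535,-0.260,0.886,-33.915,6.343,5.994,-1.804,-0.673
11,0.182,-0.566,-1.028,0.041,-0.510,-3.200,-2.751,-2.903,0.967,-0.496,-0.526,-0.244,0.886,-29.512,5.807,5.962,-1.697,-0.699
12,0.149,-0.595,-1.057,0.051,-0.515,-3.301,-3.065,-2.926,0.866,-0.375,-0.517,-0.229,0.885,-25.608,5.418,6.062,-1.651,-0.700
13,0.116,-0.627,-1.086,0.059,-0.518,-3.359,-3.230,-2.941,0.811,-0.301,-0.507,-0.214,0.884,-22.043,5.072,6.232,-1.658,-0.674
14,0.082,-0.659,-1.116,0.067,-0.521,-3.373,-3.248,-2.933,0.801,-0.273,-0.497,-0.199,0.882,-18.742,4.697,6.414,-1.701,-0.625
15,0.049,-0.691,-1.145,0.075,-0.524,-3.346,-3.150,-2.893,0.825,-0.276,-0.486,-0.185,0.881,-15.693,4.266,6.567,-1.763,-0.567
16,0.016,-0.722,-1.173,0.083,-0.526,-3.288,-2.979,-2.818,0.864,-0.289,-0.474,-0.172,0.879,-12.914,3.789,6.671,-1.827,-0.510
17,-0.017,-0.750,-1.201,0.092,-0.529,-3.210,-2.777,-2.717,0.899,-0.299,-0.462,-0.159,0.877,-10.419,3.294,6.726,-1.880,-0.463
18,-0.049,-0.777,-1.228,0.101,-0.532,-3.122,-2.574,-2.596,0.921,-0.300,-0.450,-0.147,0.875,-8.209,2.810,6.742,-1.918,-0.426
19,-0.079,-0.802,-1.253,0.111,-0.535,-3.029,-2.386,-2.467,0.927,-0.294,-0.437,-0.135,0.873,-6.275,2.361,6.731,-1.942,-0.398
20,-0.109,-0.825,-1.277,0.120,-0.538,-2.935,-2.219,-2.334,0.918,-0.284,-0.425,-0.124,0.871,-4.597,1.959,6.705,-1.954,-0.376
21,-0.138,-0.846,-1.300,0.129,-0.541,-2.843,-2.074,-2.203,0.897,-0.271,-0.412,-0.113,0.868,-3.150,1.609,6.673,-1.960,-0.357
22,-0.166,-0.867,-1.321,0.138,-0.543,-2.752,-1.949,-2.076,0.869,-0.258,-0.400,-0.102,0.866,-1.911,1.312,6.640,-1.962,-0.340
23,-0.193,-0.886,-1.341,0.146,-0.546,-2.664,-1.843,-1.954,0.836,-0.245,-0.388,-0.092,0.864,-0.854,1.065,6.612,-1.963,-0.326
24,-0.219,-0.903,-1.360,0.154,-0.548,-2.579,-1.752,-1.840,0.801,-0.233,-0.376,-0.082,0.862,0.046,0.862,6.589,-1.963,-0.312
25,-0.245,-0.921,-1.378,0.162,-0.550,-2.496,-1.674,-1.733,0.764,-0.221,-0.364,-0.073,0.860,0.810,0.699,6.574,-1.965,-0.299
26,-0.269,-0.937,-1.395,0.170,-0.553,-2.416,-1.606,-1.633,0.727,-0.210,-0.352,-0.064,0.858,1.458,0.570,6.566,-1.968,-0.288
27,-0.293,-0.953,-1.411,0.177,-0.555,-2.338,-1.547,-1.541,0.691,-0.200,-0.341,-0.056,0.856,2.008,0.472,6.564,-1.973,-0.277
28,-0.316,-0.968,-1.426,0.183,-0.557,-2.263,-1.496,-1.456,0.656,-0.191,-0.330,-0.048,0.854,2.473,0.398,6.569,-1.980,-0.267
29,-0.338,-0.983,-1.440,0.190,-0.558,-2.190,-1.450,-1.377,0.622,-0.182,-0.319,-0.040,0.853,2.868,0.345,6.580,-1.988,-0.257
30,-0.360,-0.997,-1.453,0.196,-0.560,-2.120,-1.409,-1.304,0.590,-0.173,-0.308,-0.033,0.851,3.202,0.310,6.596,-1.997,-0.249
31,-0.381,-1.011,-1.466,0.202,-0.562,-2.051,-1.372,-1.237,0.559,-0.165,-0.298,-0.026,0.849,3.486,0.290,6.615,-2.008,-0.241
32,-0.401,-1.024,-1.478,0.207,-0.564,-1.985,-1.339,-1.175,0.530,-0.157,-0.287,-0.020,0.847,3.727,0.281,6.638,-2.020,-0.233
33,-0.420,-1.038,-1.489,0.212,-0.565,-1.921,-1.308,-1.118,0.503,-0.149,-0.277,-0.014,0.845,3.931,0.283,6.664,-2.033,-0.227
34,-0.439,-1.051,-1.500,0.217,-0.567,-1.858,-1.280,-1.066,0.477,-0.142,-0.267,-0.008,0.843,4.105,0.292,6.692,-2.046,-0.220
35,-0.457,-1.063,-1.511,0.222,-0.568,-1.798,-1.253,-1.017,0.453,-0.135,-0.258,-0.003,0.841,4.253,0.308,6.721,-2.059,-0.215
36,-0.475,-1.076,-1.521,0.226,-0.569,-1.739,-1.228,-0.972,0.429,-0.128,-0.249,0.002,0.840,4.379,0.329,6.750,-2.073,-0.209
37,-0.492,-1.088,-1.530,0.230,-0.570,-1.682,-1.204,-0.930,0.408,-0.121,-0.240,0.007,0.838,,,,,
# final ee position (m): -0.240 0.007 0.838


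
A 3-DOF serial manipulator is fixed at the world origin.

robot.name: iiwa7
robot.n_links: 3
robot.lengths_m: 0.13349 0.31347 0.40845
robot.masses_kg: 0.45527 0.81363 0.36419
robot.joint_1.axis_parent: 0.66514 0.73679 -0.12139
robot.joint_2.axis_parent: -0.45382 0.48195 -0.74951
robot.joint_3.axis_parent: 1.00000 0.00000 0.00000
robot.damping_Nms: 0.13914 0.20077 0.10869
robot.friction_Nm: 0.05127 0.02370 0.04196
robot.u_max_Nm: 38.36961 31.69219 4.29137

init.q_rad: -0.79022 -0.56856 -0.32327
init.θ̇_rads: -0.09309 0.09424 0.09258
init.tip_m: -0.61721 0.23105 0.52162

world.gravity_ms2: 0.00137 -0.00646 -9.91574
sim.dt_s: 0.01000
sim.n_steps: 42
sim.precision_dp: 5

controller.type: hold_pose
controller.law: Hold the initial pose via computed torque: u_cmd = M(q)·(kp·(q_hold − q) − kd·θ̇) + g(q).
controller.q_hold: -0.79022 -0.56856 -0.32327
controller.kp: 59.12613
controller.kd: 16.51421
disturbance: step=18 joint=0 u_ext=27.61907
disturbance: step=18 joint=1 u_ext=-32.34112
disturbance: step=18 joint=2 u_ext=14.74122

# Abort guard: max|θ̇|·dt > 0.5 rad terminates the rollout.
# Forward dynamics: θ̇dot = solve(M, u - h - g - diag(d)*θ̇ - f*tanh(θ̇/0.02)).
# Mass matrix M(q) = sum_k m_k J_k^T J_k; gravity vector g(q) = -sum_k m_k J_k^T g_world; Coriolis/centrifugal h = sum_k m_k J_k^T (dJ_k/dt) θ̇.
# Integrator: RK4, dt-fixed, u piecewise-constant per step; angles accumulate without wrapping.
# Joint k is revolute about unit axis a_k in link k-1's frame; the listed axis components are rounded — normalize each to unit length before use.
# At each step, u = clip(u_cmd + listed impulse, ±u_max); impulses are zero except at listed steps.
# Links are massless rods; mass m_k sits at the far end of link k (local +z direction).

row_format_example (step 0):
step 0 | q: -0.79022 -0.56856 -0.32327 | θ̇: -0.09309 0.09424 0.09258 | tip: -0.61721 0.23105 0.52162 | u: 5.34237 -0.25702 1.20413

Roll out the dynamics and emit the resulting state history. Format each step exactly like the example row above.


step 1 | q: -0.79103 -0.56775 -0.32258 | θ̇: -0.06875 0.06879 0.04624 | tip: -0.61736 0.23150 0.52133 | u: 5.27222 -0.22148 1.19406
step 2 | q: -0.79162 -0.56716 -0.32229 | θ̇: -0.04931 0.04864 0.01244 | tip: -0.61749 0.23189 0.52105 | u: 5.21079 -0.19098 1.18349
step 3 | q: -0.79204 -0.56675 -0.32226 | θ̇: -0.03613 0.03508 -0.00232 | tip: -0.61759 0.23221 0.52080 | u: 5.15717 -0.16483 1.16911
step 4 | q: -0.79235 -0.56644 -0.32230 | θ̇: -0.02700 0.02579 -0.00630 | tip: -0.61768 0.23246 0.52060 | u: 5.11066 -0.14250 1.15349
step 5 | q: -0.79259 -0.56622 -0.32237 | θ̇: -0.01999 0.01876 -0.00686 | tip: -0.61774 0.23266 0.52043 | u: 5.07074 -0.12362 1.13912
step 6 | q: -0.79276 -0.56606 -0.32244 | θ̇: -0.01444 0.01330 -0.00617 | tip: -0.61779 0.23280 0.52031 | u: 5.03691 -0.10785 1.12660
step 7 | q: -0.79288 -0.56595 -0.32249 | θ̇: -0.01001 0.00903 -0.00503 | tip: -0.61783 0.23291 0.52022 | u: 5.00860 -0.09484 1.11597
step 8 | q: -0.79297 -0.56588 -0.32254 | θ̇: -0.00651 0.00571 -0.00379 | tip: -0.61785 0.23298 0.52015 | u: 4.98516 -0.08420 1.10710
step 9 | q: -0.79302 -0.56583 -0.32257 | θ̇: -0.00372 0.00311 -0.00263 | tip: -0.61787 0.23303 0.52011 | u: 4.96587 -0.07554 1.09978
step 10 | q: -0.79304 -0.56581 -0.32259 | θ̇: -0.00152 0.00108 -0.00165 | tip: -0.61788 0.23305 0.52009 | u: 4.95003 -0.06849 1.09378
step 11 | q: -0.79305 -0.56581 -0.32260 | θ̇: 0.00021 -0.00050 -0.00084 | tip: -0.61788 0.23306 0.52008 | u: 4.93703 -0.06276 1.08888
step 12 | q: -0.79304 -0.56582 -0.32261 | θ̇: 0.00158 -0.00173 -0.00020 | tip: -0.61788 0.23305 0.52009 | u: 4.92634 -0.05809 1.08488
step 13 | q: -0.79302 -0.56584 -0.32261 | θ̇: 0.00264 -0.00269 0.00030 | tip: -0.61787 0.23303 0.52010 | u: 4.91753 -0.05427 1.08160
step 14 | q: -0.79299 -0.56587 -0.32260 | θ̇: 0.00347 -0.00342 0.00068 | tip: -0.61786 0.23301 0.52012 | u: 4.91025 -0.05114 1.07891
step 15 | q: -0.79295 -0.56591 -0.32260 | θ̇: 0.00410 -0.00398 0.00097 | tip: -0.61785 0.23298 0.52015 | u: 4.90420 -0.04856 1.07670
step 16 | q: -0.79291 -0.56595 -0.32259 | θ̇: 0.00458 -0.00439 0.00119 | tip: -0.61784 0.23294 0.52018 | u: 4.89915 -0.04644 1.07488
step 17 | q: -0.79286 -0.56600 -0.32257 | θ̇: 0.00493 -0.00469 0.00135 | tip: -0.61783 0.23290 0.52021 | u: 4.89493 -0.04468 1.07338
step 18 | q: -0.79281 -0.56604 -0.32256 | θ̇: 0.00518 -0.00490 0.00146 | tip: -0.61782 0.23286 0.52024 | u: 32.51045 -31.69219 4.29137
step 19 | q: -0.78472 -0.58196 -0.34580 | θ̇: 1.59698 -3.13105 -4.56976 | tip: -0.61866 0.22873 0.51830 | u: 0.22183 5.26104 0.50660
step 20 | q: -0.77045 -0.60979 -0.38599 | θ̇: 1.26173 -2.45021 -3.49359 | tip: -0.61996 0.22105 0.51483 | u: 0.78394 4.55202 0.55346
step 21 | q: -0.75922 -0.63155 -0.41661 | θ̇: 0.98795 -1.91317 -2.64638 | tip: -0.62079 0.21457 0.51218 | u: 1.27560 3.92968 0.59706
step 22 | q: -0.75047 -0.64851 -0.43966 | θ̇: 0.76435 -1.48355 -1.97729 | tip: -0.62131 0.20917 0.51021 | u: 1.70621 3.38510 0.63926
step 23 | q: -0.74375 -0.66158 -0.45674 | θ̇: 0.58164 -1.13639 -1.44747 | tip: -0.62165 0.20475 0.50881 | u: 2.08378 2.90986 0.68067
step 24 | q: -0.73869 -0.67152 -0.46908 | θ̇: 0.43230 -0.85388 -1.02717 | tip: -0.62185 0.20120 0.50788 | u: 2.41515 2.49613 0.72123
step 25 | q: -0.73499 -0.67889 -0.47766 | θ̇: 0.31025 -0.62294 -0.69348 | tip: -0.62198 0.19841 0.50731 | u: 2.70619 2.13669 0.76062
step 26 | q: -0.73239 -0.68417 -0.48325 | θ̇: 0.21056 -0.43368 -0.42859 | tip: -0.62205 0.19627 0.50704 | u: 2.96199 1.82497 0.79847
step 27 | q: -0.73069 -0.68772 -0.48647 | θ̇: 0.12925 -0.27843 -0.21862 | tip: -0.62208 0.19471 0.50698 | u: 3.18696 1.55507 0.83442
step 28 | q: -0.72973 -0.68987 -0.48782 | θ̇: 0.06309 -0.15115 -0.05266 | tip: -0.62209 0.19363 0.50710 | u: 3.38492 1.32171 0.86820
step 29 | q: -0.72935 -0.69087 -0.48776 | θ̇: 0.01461 -0.05100 0.05829 | tip: -0.62208 0.19296 0.50733 | u: 3.55836 1.12021 0.90790
step 30 | q: -0.72938 -0.69099 -0.48682 | θ̇: -0.01839 0.02651 0.12607 | tip: -0.62205 0.19267 0.50761 | u: 3.70251 0.94898 0.94936
step 31 | q: -0.72968 -0.69042 -0.48533 | θ̇: -0.04251 0.08655 0.17187 | tip: -0.62200 0.19268 0.50790 | u: 3.82270 0.80691 0.98619
step 32 | q: -0.73020 -0.68931 -0.48344 | θ̇: -0.06155 0.13501 0.20600 | tip: -0.62194 0.19294 0.50820 | u: 3.92785 0.68483 1.01872
step 33 | q: -0.73089 -0.68777 -0.48125 | θ̇: -0.07663 0.17383 0.23126 | tip: -0.62186 0.19341 0.50850 | u: 4.02052 0.57997 1.04734
step 34 | q: -0.73172 -0.68588 -0.47885 | θ̇: -0.08845 0.20455 0.24947 | tip: -0.62177 0.19404 0.50879 | u: 4.10227 0.48999 1.07241
step 35 | q: -0.73265 -0.68371 -0.47629 | θ̇: -0.09757 0.22847 0.26207 | tip: -0.62167 0.19482 0.50907 | u: 4.17441 0.41287 1.09426
step 36 | q: -0.73366 -0.68133 -0.47363 | θ̇: -0.10444 0.24669 0.27020 | tip: -0.62156 0.19570 0.50933 | u: 4.23809 0.34685 1.11323
step 37 | q: -0.73473 -0.67880 -0.47090 | θ̇: -0.10946 0.26013 0.27480 | tip: -0.62145 0.19666 0.50958 | u: 4.29430 0.29042 1.12960
step 38 | q: -0.73584 -0.67615 -0.46815 | θ̇: -0.11293 0.26960 0.27661 | tip: -0.62134 0.19769 0.50981 | u: 4.34393 0.24226 1.14365
step 39 | q: -0.73698 -0.67343 -0.46538 | θ̇: -0.11513 0.27574 0.27624 | tip: -0.62123 0.19876 0.51003 | u: 4.38775 0.20121 1.15562
step 40 | q: -0.73814 -0.67065 -0.46263 | θ̇: -0.11628 0.27913 0.27418 | tip: -0.62111 0.19987 0.51023 | u: 4.42647 0.16629 1.16576
step 41 | q: -0.73930 -0.66785 -0.45991 | θ̇: -0.11657 0.28025 0.27081 | tip: -0.62100 0.20099 0.51041 | u: 4.46068 0.13665 1.17426
step 42 | q: -0.74046 -0.66506 -0.45722 | θ̇: -0.11615 0.27949 0.26646 | tip: -0.62088 0.20213 0.51058


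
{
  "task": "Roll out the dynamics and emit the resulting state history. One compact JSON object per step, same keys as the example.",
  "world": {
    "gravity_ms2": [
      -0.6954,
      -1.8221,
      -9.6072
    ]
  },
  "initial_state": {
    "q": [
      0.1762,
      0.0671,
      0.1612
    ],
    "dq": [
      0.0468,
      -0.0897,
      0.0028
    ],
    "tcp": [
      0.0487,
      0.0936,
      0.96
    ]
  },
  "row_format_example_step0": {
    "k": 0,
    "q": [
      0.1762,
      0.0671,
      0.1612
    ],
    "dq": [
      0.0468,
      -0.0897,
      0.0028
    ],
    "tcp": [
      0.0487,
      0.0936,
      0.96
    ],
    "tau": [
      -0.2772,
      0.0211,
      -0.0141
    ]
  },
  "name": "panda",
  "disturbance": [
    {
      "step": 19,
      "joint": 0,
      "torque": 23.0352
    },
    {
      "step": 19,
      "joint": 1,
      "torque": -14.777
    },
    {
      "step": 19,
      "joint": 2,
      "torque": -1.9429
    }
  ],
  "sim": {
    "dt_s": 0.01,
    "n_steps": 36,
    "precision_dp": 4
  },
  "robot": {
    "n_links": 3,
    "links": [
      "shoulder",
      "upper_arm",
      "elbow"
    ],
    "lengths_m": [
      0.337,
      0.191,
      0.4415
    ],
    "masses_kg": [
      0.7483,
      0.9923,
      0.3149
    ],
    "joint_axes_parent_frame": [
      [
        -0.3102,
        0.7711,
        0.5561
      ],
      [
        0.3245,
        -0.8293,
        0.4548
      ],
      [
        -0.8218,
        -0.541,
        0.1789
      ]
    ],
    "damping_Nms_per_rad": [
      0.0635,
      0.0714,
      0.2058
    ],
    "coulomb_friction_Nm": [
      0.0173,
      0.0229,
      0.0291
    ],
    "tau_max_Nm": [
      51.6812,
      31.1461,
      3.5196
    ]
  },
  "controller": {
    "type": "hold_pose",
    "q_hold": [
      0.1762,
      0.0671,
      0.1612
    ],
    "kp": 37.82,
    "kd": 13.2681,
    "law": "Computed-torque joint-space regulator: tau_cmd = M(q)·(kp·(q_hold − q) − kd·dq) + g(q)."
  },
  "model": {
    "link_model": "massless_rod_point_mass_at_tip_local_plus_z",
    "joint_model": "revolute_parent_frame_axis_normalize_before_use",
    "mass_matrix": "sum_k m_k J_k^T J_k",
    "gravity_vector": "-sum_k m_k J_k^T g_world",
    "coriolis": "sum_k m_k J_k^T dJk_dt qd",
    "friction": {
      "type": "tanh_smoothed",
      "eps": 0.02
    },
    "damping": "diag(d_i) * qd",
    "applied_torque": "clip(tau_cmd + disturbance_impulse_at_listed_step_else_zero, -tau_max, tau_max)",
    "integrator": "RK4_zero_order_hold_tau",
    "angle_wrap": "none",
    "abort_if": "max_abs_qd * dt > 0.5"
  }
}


{"k":1,"q":[0.1766,0.0663,0.1612],"dq":[0.0431,-0.0719,0.0012],"tcp":[0.0494,0.094,0.9599],"tau":[-0.2242,-0.0102,-0.0174]}
{"k":2,"q":[0.1771,0.0657,0.1612],"dq":[0.0395,-0.0564,0.0003],"tcp":[0.05,0.0943,0.9598],"tau":[-0.1764,-0.0386,-0.0206]}
{"k":3,"q":[0.1774,0.0652,0.1612],"dq":[0.0361,-0.0431,-0.0003],"tcp":[0.0505,0.0946,0.9598],"tau":[-0.1332,-0.0642,-0.0237]}
{"k":4,"q":[0.1778,0.0648,0.1612],"dq":[0.0329,-0.0318,-0.0007],"tcp":[0.0509,0.0948,0.9598],"tau":[-0.0941,-0.0873,-0.0266]}
{"k":5,"q":[0.1781,0.0645,0.1612],"dq":[0.0296,-0.0225,-0.0008],"tcp":[0.0513,0.095,0.9597],"tau":[-0.0589,-0.1079,-0.0293]}
{"k":6,"q":[0.1784,0.0643,0.1612],"dq":[0.0261,-0.0155,-0.0009],"tcp":[0.0516,0.0951,0.9597],"tau":[-0.0271,-0.1262,-0.0318]}
{"k":7,"q":[0.1786,0.0642,0.1612],"dq":[0.0224,-0.0105,-0.0008],"tcp":[0.0518,0.0953,0.9597],"tau":[0.0015,-0.1422,-0.034]}
{"k":8,"q":[0.1788,0.0641,0.1612],"dq":[0.0186,-0.0071,-0.0007],"tcp":[0.052,0.0953,0.9597],"tau":[0.0272,-0.1563,-0.036]}
{"k":9,"q":[0.179,0.064,0.1612],"dq":[0.015,-0.0049,-0.0006],"tcp":[0.0522,0.0954,0.9597],"tau":[0.0502,-0.1686,-0.0378]}
{"k":10,"q":[0.1791,0.064,0.1612],"dq":[0.0116,-0.0032,-0.0005],"tcp":[0.0523,0.0955,0.9596],"tau":[0.0708,-0.1794,-0.0394]}
{"k":11,"q":[0.1792,0.064,0.1612],"dq":[0.0086,-0.002,-0.0004],"tcp":[0.0524,0.0955,0.9596],"tau":[0.0892,-0.189,-0.0408]}
{"k":12,"q":[0.1793,0.064,0.1612],"dq":[0.0059,-0.001,-0.0003],"tcp":[0.0524,0.0955,0.9596],"tau":[0.1054,-0.1975,-0.042]}
{"k":13,"q":[0.1793,0.064,0.1612],"dq":[0.0036,-0.0002,-0.0002],"tcp":[0.0525,0.0956,0.9596],"tau":[0.1199,-0.2051,-0.0431]}
{"k":14,"q":[0.1794,0.064,0.1612],"dq":[0.0017,0.0006,-0.0001],"tcp":[0.0525,0.0956,0.9596],"tau":[0.1327,-0.2118,-0.0441]}
{"k":15,"q":[0.1794,0.064,0.1612],"dq":[0.0,0.0012,-0.0],"tcp":[0.0525,0.0956,0.9596],"tau":[0.1441,-0.2177,-0.045]}
{"k":16,"q":[0.1794,0.064,0.1612],"dq":[-0.0014,0.0018,0.0],"tcp":[0.0525,0.0956,0.9596],"tau":[0.1542,-0.223,-0.0458]}
{"k":17,"q":[0.1794,0.064,0.1612],"dq":[-0.0026,0.0022,0.0001],"tcp":[0.0524,0.0955,0.9596],"tau":[0.1632,-0.2277,-0.0464]}
{"k":18,"q":[0.1793,0.064,0.1612],"dq":[-0.0036,0.0026,0.0001],"tcp":[0.0524,0.0955,0.9596],"tau":[0.1712,-0.2319,-0.0471]}
{"k":19,"q":[0.1793,0.0641,0.1612],"dq":[-0.0045,0.0029,0.0001],"tcp":[0.0524,0.0955,0.9596],"tau":[23.2135,-15.0126,-1.9905]}
{"k":20,"q":[0.1793,0.0588,0.1612],"dq":[0.0026,-1.0505,0.0006],"tcp":[0.055,0.097,0.9594],"tau":[-2.9294,1.7598,0.2139]}
{"k":21,"q":[0.1793,0.0491,0.1612],"dq":[0.013,-0.8841,0.0022],"tcp":[0.06,0.0998,0.959],"tau":[-2.6199,1.5673,0.1862]}
{"k":22,"q":[0.1795,0.041,0.1612],"dq":[0.0202,-0.7395,0.0021],"tcp":[0.0643,0.1022,0.9586],"tau":[-2.3391,1.3935,0.1622]}
{"k":23,"q":[0.1797,0.0343,0.1612],"dq":[0.0249,-0.6136,0.0013],"tcp":[0.068,0.1042,0.9582],"tau":[-2.0848,1.2364,0.1409]}
{"k":24,"q":[0.18,0.0287,0.1612],"dq":[0.0278,-0.5041,0.0005],"tcp":[0.071,0.1058,0.9578],"tau":[-1.8547,1.0945,0.1219]}
{"k":25,"q":[0.1803,0.0241,0.1612],"dq":[0.0292,-0.409,-0.0004],"tcp":[0.0736,0.1072,0.9575],"tau":[-1.6465,0.9663,0.1048]}
{"k":26,"q":[0.1806,0.0204,0.1612],"dq":[0.0294,-0.3265,-0.001],"tcp":[0.0756,0.1083,0.9573],"tau":[-1.4583,0.8503,0.0893]}
{"k":27,"q":[0.1809,0.0175,0.1612],"dq":[0.0287,-0.2551,-0.0014],"tcp":[0.0773,0.1092,0.9571],"tau":[-1.288,0.7454,0.0754]}
{"k":28,"q":[0.1812,0.0153,0.1612],"dq":[0.0274,-0.1933,-0.0017],"tcp":[0.0787,0.11,0.9569],"tau":[-1.1342,0.6505,0.0627]}
{"k":29,"q":[0.1814,0.0136,0.1612],"dq":[0.0256,-0.1399,-0.0019],"tcp":[0.0797,0.1105,0.9567],"tau":[-0.9951,0.5646,0.0513]}
{"k":30,"q":[0.1817,0.0125,0.1612],"dq":[0.0235,-0.0939,-0.0019],"tcp":[0.0805,0.1109,0.9566],"tau":[-0.8695,0.4868,0.041]}
{"k":31,"q":[0.1819,0.0117,0.1611],"dq":[0.0212,-0.0543,-0.0019],"tcp":[0.0811,0.1112,0.9566],"tau":[-0.7561,0.4164,0.0317]}
{"k":32,"q":[0.1821,0.0114,0.1611],"dq":[0.0186,-0.0208,-0.0017],"tcp":[0.0814,0.1113,0.9565],"tau":[-0.6538,0.3528,0.0233]}
{"k":33,"q":[0.1823,0.0113,0.1611],"dq":[0.0139,0.0036,-0.0012],"tcp":[0.0815,0.1114,0.9565],"tau":[-0.5615,0.297,0.0157]}
{"k":34,"q":[0.1824,0.0114,0.1611],"dq":[0.0069,0.0187,-0.0004],"tcp":[0.0816,0.1114,0.9565],"tau":[-0.4786,0.2491,0.0091]}
{"k":35,"q":[0.1824,0.0116,0.1611],"dq":[-0.0001,0.03,0.0004],"tcp":[0.0815,0.1114,0.9565],"tau":[-0.4045,0.2068,0.0032]}
{"k":36,"q":[0.1824,0.012,0.1611],"dq":[-0.006,0.0397,0.0009],"tcp":[0.0813,0.1113,0.9565]}


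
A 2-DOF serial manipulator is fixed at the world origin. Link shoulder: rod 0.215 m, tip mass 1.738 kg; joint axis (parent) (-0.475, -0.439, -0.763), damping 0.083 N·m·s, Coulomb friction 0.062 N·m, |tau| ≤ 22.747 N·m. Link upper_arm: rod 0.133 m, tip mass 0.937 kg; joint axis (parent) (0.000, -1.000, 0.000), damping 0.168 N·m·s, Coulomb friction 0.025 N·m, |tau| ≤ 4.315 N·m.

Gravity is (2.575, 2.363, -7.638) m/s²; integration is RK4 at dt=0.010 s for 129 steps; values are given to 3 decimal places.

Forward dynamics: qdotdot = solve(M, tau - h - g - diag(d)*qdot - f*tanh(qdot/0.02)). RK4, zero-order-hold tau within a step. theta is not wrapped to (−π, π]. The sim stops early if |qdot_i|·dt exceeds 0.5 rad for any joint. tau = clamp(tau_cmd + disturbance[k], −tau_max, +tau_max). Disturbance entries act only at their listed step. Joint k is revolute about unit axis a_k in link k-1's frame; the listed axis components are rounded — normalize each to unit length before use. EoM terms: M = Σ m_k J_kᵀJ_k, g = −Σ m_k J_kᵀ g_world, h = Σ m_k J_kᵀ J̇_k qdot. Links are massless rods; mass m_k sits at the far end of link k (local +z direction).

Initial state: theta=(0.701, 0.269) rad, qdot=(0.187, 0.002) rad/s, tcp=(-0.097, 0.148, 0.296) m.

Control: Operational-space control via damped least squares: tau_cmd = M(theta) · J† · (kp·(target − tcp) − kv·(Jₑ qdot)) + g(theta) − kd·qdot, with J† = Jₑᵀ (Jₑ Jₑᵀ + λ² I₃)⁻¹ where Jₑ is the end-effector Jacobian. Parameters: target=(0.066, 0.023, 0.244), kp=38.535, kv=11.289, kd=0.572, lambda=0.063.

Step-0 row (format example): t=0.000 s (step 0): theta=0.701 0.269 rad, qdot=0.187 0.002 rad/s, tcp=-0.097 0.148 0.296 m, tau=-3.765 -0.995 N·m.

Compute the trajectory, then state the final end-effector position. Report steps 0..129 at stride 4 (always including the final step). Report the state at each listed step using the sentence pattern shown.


t=0.040 s (step 4): theta=0.700 0.259 rad, qdot=-0.203 -0.354 rad/s, tcp=-0.096 0.147 0.297 m, tau=-3.077 -0.649 N·m.
t=0.080 s (step 8): theta=0.687 0.244 rad, qdot=-0.396 -0.400 rad/s, tcp=-0.094 0.144 0.300 m, tau=-2.717 -0.553 N·m.
t=0.120 s (step 12): theta=0.670 0.228 rad, qdot=-0.481 -0.416 rad/s, tcp=-0.092 0.139 0.303 m, tau=-2.506 -0.493 N·m.
t=0.160 s (step 16): theta=0.650 0.211 rad, qdot=-0.515 -0.421 rad/s, tcp=-0.090 0.134 0.306 m, tau=-2.367 -0.449 N·m.
t=0.200 s (step 20): theta=0.629 0.194 rad, qdot=-0.523 -0.422 rad/s, tcp=-0.087 0.129 0.309 m, tau=-2.262 -0.412 N·m.
t=0.240 s (step 24): theta=0.608 0.177 rad, qdot=-0.519 -0.420 rad/s, tcp=-0.084 0.124 0.313 m, tau=-2.173 -0.378 N·m.
t=0.280 s (step 28): theta=0.587 0.161 rad, qdot=-0.509 -0.417 rad/s, tcp=-0.082 0.119 0.316 m, tau=-2.093 -0.346 N·m.
t=0.320 s (step 32): theta=0.567 0.144 rad, qdot=-0.496 -0.413 rad/s, tcp=-0.079 0.114 0.318 m, tau=-2.017 -0.315 N·m.
t=0.360 s (step 36): theta=0.548 0.128 rad, qdot=-0.482 -0.409 rad/s, tcp=-0.076 0.109 0.321 m, tau=-1.944 -0.285 N·m.
t=0.400 s (step 40): theta=0.529 0.111 rad, qdot=-0.467 -0.404 rad/s, tcp=-0.073 0.104 0.323 m, tau=-1.873 -0.255 N·m.
t=0.440 s (step 44): theta=0.510 0.095 rad, qdot=-0.451 -0.400 rad/s, tcp=-0.070 0.100 0.326 m, tau=-1.804 -0.226 N·m.
t=0.480 s (step 48): theta=0.493 0.079 rad, qdot=-0.436 -0.395 rad/s, tcp=-0.067 0.095 0.328 m, tau=-1.737 -0.197 N·m.
t=0.520 s (step 52): theta=0.476 0.064 rad, qdot=-0.420 -0.390 rad/s, tcp=-0.064 0.091 0.330 m, tau=-1.671 -0.169 N·m.
t=0.560 s (step 56): theta=0.459 0.048 rad, qdot=-0.405 -0.386 rad/s, tcp=-0.060 0.087 0.331 m, tau=-1.607 -0.141 N·m.
t=0.600 s (step 60): theta=0.443 0.033 rad, qdot=-0.389 -0.381 rad/s, tcp=-0.057 0.083 0.333 m, tau=-1.545 -0.114 N·m.
t=0.640 s (step 64): theta=0.428 0.018 rad, qdot=-0.373 -0.376 rad/s, tcp=-0.054 0.080 0.334 m, tau=-1.485 -0.087 N·m.
t=0.680 s (step 68): theta=0.413 0.003 rad, qdot=-0.358 -0.372 rad/s, tcp=-0.051 0.076 0.336 m, tau=-1.426 -0.061 N·m.
t=0.720 s (step 72): theta=0.399 -0.012 rad, qdot=-0.343 -0.367 rad/s, tcp=-0.048 0.073 0.337 m, tau=-1.370 -0.036 N·m.
t=0.760 s (step 76): theta=0.386 -0.027 rad, qdot=-0.327 -0.363 rad/s, tcp=-0.045 0.070 0.338 m, tau=-1.315 -0.011 N·m.
t=0.800 s (step 80): theta=0.373 -0.041 rad, qdot=-0.312 -0.358 rad/s, tcp=-0.042 0.067 0.339 m, tau=-1.263 0.013 N·m.
t=0.840 s (step 84): theta=0.361 -0.055 rad, qdot=-0.298 -0.354 rad/s, tcp=-0.039 0.064 0.340 m, tau=-1.212 0.036 N·m.
t=0.880 s (step 88): theta=0.349 -0.069 rad, qdot=-0.283 -0.350 rad/s, tcp=-0.036 0.061 0.340 m, tau=-1.163 0.059 N·m.
t=0.920 s (step 92): theta=0.338 -0.083 rad, qdot=-0.269 -0.346 rad/s, tcp=-0.033 0.059 0.341 m, tau=-1.117 0.080 N·m.
t=0.960 s (step 96): theta=0.328 -0.097 rad, qdot=-0.254 -0.341 rad/s, tcp=-0.030 0.056 0.342 m, tau=-1.072 0.102 N·m.
t=1.000 s (step 100): theta=0.318 -0.111 rad, qdot=-0.241 -0.337 rad/s, tcp=-0.027 0.054 0.342 m, tau=-1.029 0.122 N·m.
t=1.040 s (step 104): theta=0.309 -0.124 rad, qdot=-0.227 -0.334 rad/s, tcp=-0.024 0.052 0.343 m, tau=-0.988 0.143 N·m.
t=1.080 s (step 108): theta=0.300 -0.137 rad, qdot=-0.214 -0.330 rad/s, tcp=-0.022 0.050 0.343 m, tau=-0.949 0.162 N·m.
t=1.120 s (step 112): theta=0.292 -0.150 rad, qdot=-0.201 -0.326 rad/s, tcp=-0.019 0.048 0.343 m, tau=-0.912 0.181 N·m.
t=1.160 s (step 116): theta=0.284 -0.163 rad, qdot=-0.188 -0.323 rad/s, tcp=-0.017 0.046 0.343 m, tau=-0.877 0.199 N·m.
t=1.200 s (step 120): theta=0.277 -0.176 rad, qdot=-0.175 -0.319 rad/s, tcp=-0.014 0.045 0.344 m, tau=-0.843 0.216 N·m.
t=1.240 s (step 124): theta=0.270 -0.189 rad, qdot=-0.163 -0.316 rad/s, tcp=-0.012 0.043 0.344 m, tau=-0.812 0.233 N·m.
t=1.280 s (step 128): theta=0.263 -0.201 rad, qdot=-0.151 -0.313 rad/s, tcp=-0.009 0.042 0.344 m, tau=-0.782 0.250 N·m.
t=1.290 s (step 129): theta=0.262 -0.205 rad, qdot=-0.148 -0.312 rad/s, tcp=-0.009 0.041 0.344 m.
final tcp position (m): -0.009 0.041 0.344
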